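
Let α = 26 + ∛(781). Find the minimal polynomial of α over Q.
m_α(x) = x^3 - 78x^2 + 2028x - 18357

Set β = α - 26 = ∛(781), so β^3 = 781. Then (α - 26)^3 - 781 = 0, i.e. α is a root of g(x) = (x - 26)^3 - 781 = x^3 - 78x^2 + 2028x - 18357. Since g(x) = h(x - 26) where h(x) = x^3 - 781, and h is irreducible over Q (because 781 is not a perfect cube, so h has no rational root, and a monic cubic with no rational root is irreducible), g is also irreducible (irreducibility is preserved under the substitution x → x - 26). Hence m_α(x) = x^3 - 78x^2 + 2028x - 18357.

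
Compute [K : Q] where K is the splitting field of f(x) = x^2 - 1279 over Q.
[K : Q] = 2

f(x) = x^2 - 1279 factors as (x - √1279)(x + √1279). The splitting field is K = Q(√1279). Since 1279 is squarefree and > 1, it is not a perfect square, so x^2 - 1279 is irreducible over Q and [Q(√1279) : Q] = 2. Hence [K : Q] = 2.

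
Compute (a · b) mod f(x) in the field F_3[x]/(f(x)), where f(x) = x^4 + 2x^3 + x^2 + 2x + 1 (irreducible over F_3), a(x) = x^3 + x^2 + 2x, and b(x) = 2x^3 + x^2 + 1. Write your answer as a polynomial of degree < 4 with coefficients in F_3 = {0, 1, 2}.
a · b ≡ 2x^3 + 2x^2 + 2x + 1 (mod f(x))

Multiply in F_3[x]: a(x)·b(x) = (x^3 + x^2 + 2x)·(2x^3 + x^2 + 1) = 2x^6 + 2x^4 + x^2 + 2x. This has degree ≥ 4, so divide by f(x) over F_3: 2x^6 + 2x^4 + x^2 + 2x = (2x^2 + 2x + 2)·(x^4 + 2x^3 + x^2 + 2x + 1) + (2x^3 + 2x^2 + 2x + 1). Hence a·b ≡ 2x^3 + 2x^2 + 2x + 1 (mod f). (F_3[x]/(f) is a field with 3^4 = 81 elements since f is irreducible of degree 4.)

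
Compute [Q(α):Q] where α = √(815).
[Q(α):Q] = 2

[Q(α):Q] equals the degree of the minimal polynomial of α. Here α^2 = 815 and x^2 - 815 is irreducible (d = 815 is squarefree, ≠ 1, hence not a square), so deg(m_α) = 2. Thus [Q(α):Q] = 2.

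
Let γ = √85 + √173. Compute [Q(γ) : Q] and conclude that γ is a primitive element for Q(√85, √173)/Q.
[Q(γ) : Q] = 4 (equivalently, Q(γ) = Q(√85, √173))

Obviously Q(γ) ⊆ Q(√85, √173), and [Q(√85, √173):Q] = 4 (since 85, 173 are distinct squarefree integers > 1 with 14705 not a perfect square). To show equality we compute the minimal polynomial of γ. From γ = √85 + √173: γ^2 = 85 + 2√(14705) + 173 = 258 + 2√(14705), so γ^2 - 258 = 2√(14705); squaring, (γ^2 - 258)^2 = 4·14705, i.e. γ^4 - 516γ^2 + 66564 - 58820 = 0, i.e. γ^4 - 516γ^2 + 7744 = 0. So γ is a root of x^4 - 516x^2 + 7744. This polynomial is irreducible over Q: it has no rational root (each ±√85 ± √173 is irrational), and any factorization into two quadratics over Q would force √(14705) ∈ Q (pairing opposite roots) or √85, √173 ∈ Q (other pairings), all impossible. Hence [Q(γ):Q] = 4 = [Q(√85, √173):Q], so Q(γ) = Q(√85, √173).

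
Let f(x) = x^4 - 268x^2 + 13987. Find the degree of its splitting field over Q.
[K : Q] = 4

Solving the quadratic in x^2: x^2 = (268 ± √(268^2 - 4·13987))/2 = (268 ± √15876)/2 = (268 ± 126)/2, giving x^2 = 71 or x^2 = 197. So f(x) = (x^2 - 71)(x^2 - 197) and the roots of f are ±√71, ±√197. Hence the splitting field is K = Q(√71, √197). Since 71 and 197 are distinct squarefree integers > 1, their product 13987 is not a perfect square, so √197 ∉ Q(√71). By the tower law [K:Q] = [Q(√71,√197):Q(√71)] · [Q(√71):Q] = 2 · 2 = 4.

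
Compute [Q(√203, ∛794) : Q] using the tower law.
[Q(√203, ∛794) : Q] = 6

Let L = Q(√203, ∛794). Since Q(√203) ⊂ L and [Q(√203):Q] = 2, the tower law gives 2 | [L:Q]. Likewise Q(∛794) ⊂ L with [Q(∛794):Q] = 3 (because 794 is not a perfect cube), so 3 | [L:Q]. As gcd(2,3) = 1, [L:Q] is divisible by 6. Conversely L is generated over Q by √203 and ∛794, so [L:Q] ≤ 2·3 = 6. Therefore [Q(√203, ∛794) : Q] = 6.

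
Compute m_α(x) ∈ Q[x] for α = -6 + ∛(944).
m_α(x) = x^3 + 18x^2 + 108x - 728

Set β = α + 6 = ∛(944), so β^3 = 944. Then (α + 6)^3 - 944 = 0, i.e. α is a root of g(x) = (x + 6)^3 - 944 = x^3 + 18x^2 + 108x - 728. Since g(x) = h(x + 6) where h(x) = x^3 - 944, and h is irreducible over Q (because 944 is not a perfect cube, so h has no rational root, and a monic cubic with no rational root is irreducible), g is also irreducible (irreducibility is preserved under the substitution x → x + 6). Hence m_α(x) = x^3 + 18x^2 + 108x - 728.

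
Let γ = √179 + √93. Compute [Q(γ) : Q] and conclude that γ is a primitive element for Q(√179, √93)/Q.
[Q(γ) : Q] = 4 (equivalently, Q(γ) = Q(√179, √93))

Obviously Q(γ) ⊆ Q(√179, √93), and [Q(√179, √93):Q] = 4 (since 179, 93 are distinct squarefree integers > 1 with 16647 not a perfect square). To show equality we compute the minimal polynomial of γ. From γ = √179 + √93: γ^2 = 179 + 2√(16647) + 93 = 272 + 2√(16647), so γ^2 - 272 = 2√(16647); squaring, (γ^2 - 272)^2 = 4·16647, i.e. γ^4 - 544γ^2 + 73984 - 66588 = 0, i.e. γ^4 - 544γ^2 + 7396 = 0. So γ is a root of x^4 - 544x^2 + 7396. This polynomial is irreducible over Q: it has no rational root (each ±√179 ± √93 is irrational), and any factorization into two quadratics over Q would force √(16647) ∈ Q (pairing opposite roots) or √179, √93 ∈ Q (other pairings), all impossible. Hence [Q(γ):Q] = 4 = [Q(√179, √93):Q], so Q(γ) = Q(√179, √93).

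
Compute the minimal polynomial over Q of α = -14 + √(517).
m_α(x) = x^2 + 28x - 321

From α + 14 = √(517), squaring gives (α + 14)^2 = 517, i.e. α^2 + 28α + 196 = 517, so α^2 + 28α - 321 = 0. The discriminant of x^2 + 28x - 321 is (28)^2 - 4·(-321) = 784 + 1284 = 2068, and 4·(517) is not a perfect square in Q since 517 is squarefree and ≠ 1. Hence x^2 + 28x - 321 is irreducible over Q and is the minimal polynomial of α.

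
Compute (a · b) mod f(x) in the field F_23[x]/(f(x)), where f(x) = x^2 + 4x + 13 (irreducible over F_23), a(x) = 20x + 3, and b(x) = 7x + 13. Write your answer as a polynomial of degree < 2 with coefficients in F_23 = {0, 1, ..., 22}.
a · b ≡ 20x + 13 (mod f(x))

Multiply in F_23[x]: a(x)·b(x) = (20x + 3)·(7x + 13) = 2x^2 + 5x + 16. This has degree ≥ 2, so divide by f(x) over F_23: 2x^2 + 5x + 16 = (2)·(x^2 + 4x + 13) + (20x + 13). Hence a·b ≡ 20x + 13 (mod f). (F_23[x]/(f) is a field with 23^2 = 529 elements since f is irreducible of degree 2.)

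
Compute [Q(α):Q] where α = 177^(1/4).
[Q(α):Q] = 4

α is a root of x^4 - 177. By Eisenstein's criterion at the prime p = 3 (which divides the constant term 177 but p^2 = 9 does not, since 177 is squarefree), x^4 - 177 is irreducible over Q. Hence [Q(α):Q] = 4.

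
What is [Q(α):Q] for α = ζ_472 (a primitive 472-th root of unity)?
[Q(α):Q] = 232

The minimal polynomial of ζ_472 over Q is the 472-th cyclotomic polynomial Φ_472(x), which is irreducible over Q and has degree φ(472) = 232. Hence [Q(α):Q] = φ(472) = 232.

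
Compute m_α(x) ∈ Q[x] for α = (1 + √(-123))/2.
m_α(x) = x^2 - x + 31

From 2α - 1 = √(-123), squaring gives (2α - 1)^2 = -123, i.e. 4α^2 - 4α + 1 = -123, so α^2 - α + (1 + 123)/4 = 0. Since -123 ≡ 1 (mod 4), (1 + 123)/4 = 31 ∈ Z. The polynomial x^2 - x + 31 has discriminant 1 - 4·(31) = -123, which is not a perfect square in Q (d = -123 is squarefree and ≠ 1), so x^2 - x + 31 is irreducible over Q. It is the minimal polynomial of α.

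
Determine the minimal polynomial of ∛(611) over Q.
m_α(x) = x^3 - 611

α satisfies α^3 = 611, so x^3 - 611 annihilates α. By the rational root test, a rational root p/q (in lowest terms) of x^3 - 611 would satisfy p^3 = 611 q^3, forcing q = 1 and p^3 = 611; but 611 is not a perfect cube, contradiction. A monic cubic over Q with no rational root is irreducible (any nontrivial factorization would include a linear factor). Hence x^3 - 611 is the minimal polynomial of α, and in particular [Q(α):Q] = 3.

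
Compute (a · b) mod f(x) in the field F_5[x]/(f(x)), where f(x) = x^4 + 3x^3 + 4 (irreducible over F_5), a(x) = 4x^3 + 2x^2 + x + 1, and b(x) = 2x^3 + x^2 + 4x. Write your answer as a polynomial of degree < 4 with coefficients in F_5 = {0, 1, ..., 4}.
a · b ≡ 2x^3 + 3x^2 + 3x + 3 (mod f(x))

Multiply in F_5[x]: a(x)·b(x) = (4x^3 + 2x^2 + x + 1)·(2x^3 + x^2 + 4x) = 3x^6 + 3x^5 + x^3 + 4x. This has degree ≥ 4, so divide by f(x) over F_5: 3x^6 + 3x^5 + x^3 + 4x = (3x^2 + 4x + 3)·(x^4 + 3x^3 + 4) + (2x^3 + 3x^2 + 3x + 3). Hence a·b ≡ 2x^3 + 3x^2 + 3x + 3 (mod f). (F_5[x]/(f) is a field with 5^4 = 625 elements since f is irreducible of degree 4.)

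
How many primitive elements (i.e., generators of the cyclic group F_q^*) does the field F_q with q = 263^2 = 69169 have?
There are φ(69168) = 20800 primitive elements

F_q^* is cyclic of order q - 1 = 69168. A cyclic group of order m has exactly φ(m) generators. Here m = 69168 = 2^4 · 3 · 11 · 131, so the number of primitive elements is φ(69168) = 20800.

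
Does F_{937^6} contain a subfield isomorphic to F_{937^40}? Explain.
No: F_{937^40} is not a subfield of F_{937^6}

F_{p^m} embeds in F_{p^n} iff m | n. Here 40 ∤ 6 (since 6 = 0·40 + 6 with remainder 6 ≠ 0), so F_{937^40} is not a subfield of F_{937^6}. Equivalently: if it were, the tower law would give 40 = [F_{937^40}:F_937] dividing [F_{937^6}:F_937] = 6, contradiction.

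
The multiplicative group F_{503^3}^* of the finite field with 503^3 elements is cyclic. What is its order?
|F_{503^3}^*| = 127263526

F_{503^3} has 503^3 = 127263527 elements; its multiplicative group consists of all nonzero elements, so |F_{503^3}^*| = 127263527 - 1 = 127263526. (It is cyclic since any finite subgroup of the multiplicative group of a field is cyclic.)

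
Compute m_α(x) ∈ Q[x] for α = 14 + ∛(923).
m_α(x) = x^3 - 42x^2 + 588x - 3667

Set β = α - 14 = ∛(923), so β^3 = 923. Then (α - 14)^3 - 923 = 0, i.e. α is a root of g(x) = (x - 14)^3 - 923 = x^3 - 42x^2 + 588x - 3667. Since g(x) = h(x - 14) where h(x) = x^3 - 923, and h is irreducible over Q (because 923 is not a perfect cube, so h has no rational root, and a monic cubic with no rational root is irreducible), g is also irreducible (irreducibility is preserved under the substitution x → x - 14). Hence m_α(x) = x^3 - 42x^2 + 588x - 3667.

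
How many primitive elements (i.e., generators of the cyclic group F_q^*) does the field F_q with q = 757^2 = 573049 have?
There are φ(573048) = 163296 primitive elements

F_q^* is cyclic of order q - 1 = 573048. A cyclic group of order m has exactly φ(m) generators. Here m = 573048 = 2^3 · 3^3 · 7 · 379, so the number of primitive elements is φ(573048) = 163296.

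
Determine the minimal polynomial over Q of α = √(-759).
m_α(x) = x^2 + 759

α satisfies α^2 + 759 = 0, so x^2 + 759 annihilates α. Since d = -759 is squarefree and ≠ 1, it is not a perfect square in Q, so x^2 + 759 has no rational root and is therefore irreducible over Q (a degree-2 polynomial over a field is irreducible iff it has no root). Hence m_α(x) = x^2 + 759.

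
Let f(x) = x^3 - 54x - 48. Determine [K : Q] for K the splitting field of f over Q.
[K : Q] = 6

By the rational root test, any rational root of the monic integer polynomial f(x) = x^3 - 54x - 48 must be an integer dividing the constant term -48, i.e. one of ±{1, 2, 3, 4, 6, 8, 12, 16, 24, 48}. Evaluating: f(1) = -101, f(-1) = 5, f(2) = -148, f(-2) = 52, f(3) = -183, f(-3) = 87, f(4) = -200, f(-4) = 104, f(6) = -156, f(-6) = 60, f(8) = 32, f(-8) = -128, f(12) = 1032, f(-12) = -1128, f(16) = 3184, f(-16) = -3280, f(24) = 12480, f(-24) = -12576, f(48) = 107952, f(-48) = -108048; none is 0, so f has no rational root and is therefore irreducible over Q (a cubic with no linear factor over a field is irreducible). For an irreducible cubic, the Galois group is A_3 or S_3 according as the discriminant disc(f) = -4a^3 - 27b^2 = -4·(-54)^3 - 27·(-48)^2 = 567648 is or is not a square in Q. Here disc(f) = 567648 is not a perfect square in Q, so the Galois group of f over Q is not contained in A_3 and must be all of S_3. The splitting field has degree |S_3| = 6 over Q, so [K : Q] = 6.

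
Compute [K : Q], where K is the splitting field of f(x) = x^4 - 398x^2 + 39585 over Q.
[K : Q] = 4

Solving the quadratic in x^2: x^2 = (398 ± √(398^2 - 4·39585))/2 = (398 ± √64)/2 = (398 ± 8)/2, giving x^2 = 195 or x^2 = 203. So f(x) = (x^2 - 195)(x^2 - 203) and the roots of f are ±√195, ±√203. Hence the splitting field is K = Q(√195, √203). Since 195 and 203 are distinct squarefree integers > 1, their product 39585 is not a perfect square, so √203 ∉ Q(√195). By the tower law [K:Q] = [Q(√195,√203):Q(√195)] · [Q(√195):Q] = 2 · 2 = 4.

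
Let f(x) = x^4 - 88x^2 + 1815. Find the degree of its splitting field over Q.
[K : Q] = 4

Solving the quadratic in x^2: x^2 = (88 ± √(88^2 - 4·1815))/2 = (88 ± √484)/2 = (88 ± 22)/2, giving x^2 = 55 or x^2 = 33. So f(x) = (x^2 - 55)(x^2 - 33) and the roots of f are ±√55, ±√33. Hence the splitting field is K = Q(√55, √33). Since 55 and 33 are distinct squarefree integers > 1, their product 1815 is not a perfect square, so √33 ∉ Q(√55). By the tower law [K:Q] = [Q(√55,√33):Q(√55)] · [Q(√55):Q] = 2 · 2 = 4.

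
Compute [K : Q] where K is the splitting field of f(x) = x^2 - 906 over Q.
[K : Q] = 2

f(x) = x^2 - 906 factors as (x - √906)(x + √906). The splitting field is K = Q(√906). Since 906 is squarefree and > 1, it is not a perfect square, so x^2 - 906 is irreducible over Q and [Q(√906) : Q] = 2. Hence [K : Q] = 2.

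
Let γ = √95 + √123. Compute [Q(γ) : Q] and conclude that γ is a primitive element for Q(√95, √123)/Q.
[Q(γ) : Q] = 4 (equivalently, Q(γ) = Q(√95, √123))

Obviously Q(γ) ⊆ Q(√95, √123), and [Q(√95, √123):Q] = 4 (since 95, 123 are distinct squarefree integers > 1 with 11685 not a perfect square). To show equality we compute the minimal polynomial of γ. From γ = √95 + √123: γ^2 = 95 + 2√(11685) + 123 = 218 + 2√(11685), so γ^2 - 218 = 2√(11685); squaring, (γ^2 - 218)^2 = 4·11685, i.e. γ^4 - 436γ^2 + 47524 - 46740 = 0, i.e. γ^4 - 436γ^2 + 784 = 0. So γ is a root of x^4 - 436x^2 + 784. This polynomial is irreducible over Q: it has no rational root (each ±√95 ± √123 is irrational), and any factorization into two quadratics over Q would force √(11685) ∈ Q (pairing opposite roots) or √95, √123 ∈ Q (other pairings), all impossible. Hence [Q(γ):Q] = 4 = [Q(√95, √123):Q], so Q(γ) = Q(√95, √123).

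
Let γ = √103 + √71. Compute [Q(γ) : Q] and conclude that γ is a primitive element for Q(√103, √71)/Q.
[Q(γ) : Q] = 4 (equivalently, Q(γ) = Q(√103, √71))

Obviously Q(γ) ⊆ Q(√103, √71), and [Q(√103, √71):Q] = 4 (since 103, 71 are distinct squarefree integers > 1 with 7313 not a perfect square). To show equality we compute the minimal polynomial of γ. From γ = √103 + √71: γ^2 = 103 + 2√(7313) + 71 = 174 + 2√(7313), so γ^2 - 174 = 2√(7313); squaring, (γ^2 - 174)^2 = 4·7313, i.e. γ^4 - 348γ^2 + 30276 - 29252 = 0, i.e. γ^4 - 348γ^2 + 1024 = 0. So γ is a root of x^4 - 348x^2 + 1024. This polynomial is irreducible over Q: it has no rational root (each ±√103 ± √71 is irrational), and any factorization into two quadratics over Q would force √(7313) ∈ Q (pairing opposite roots) or √103, √71 ∈ Q (other pairings), all impossible. Hence [Q(γ):Q] = 4 = [Q(√103, √71):Q], so Q(γ) = Q(√103, √71).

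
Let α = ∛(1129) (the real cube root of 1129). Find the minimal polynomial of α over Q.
m_α(x) = x^3 - 1129

α satisfies α^3 = 1129, so x^3 - 1129 annihilates α. By the rational root test, a rational root p/q (in lowest terms) of x^3 - 1129 would satisfy p^3 = 1129 q^3, forcing q = 1 and p^3 = 1129; but 1129 is not a perfect cube, contradiction. A monic cubic over Q with no rational root is irreducible (any nontrivial factorization would include a linear factor). Hence x^3 - 1129 is the minimal polynomial of α, and in particular [Q(α):Q] = 3.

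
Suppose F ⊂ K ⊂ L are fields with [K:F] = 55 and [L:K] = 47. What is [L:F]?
[L:F] = 2585

The tower law says that for any tower of field extensions F ⊂ K ⊂ L with finite degrees, [L:F] = [L:K] · [K:F]. Here this gives [L:F] = 47 · 55 = 2585.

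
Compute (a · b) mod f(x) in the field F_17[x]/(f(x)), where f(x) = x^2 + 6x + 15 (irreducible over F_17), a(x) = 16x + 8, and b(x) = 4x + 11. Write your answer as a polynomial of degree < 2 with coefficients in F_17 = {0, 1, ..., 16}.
a · b ≡ 11x + 12 (mod f(x))

Multiply in F_17[x]: a(x)·b(x) = (16x + 8)·(4x + 11) = 13x^2 + 4x + 3. This has degree ≥ 2, so divide by f(x) over F_17: 13x^2 + 4x + 3 = (13)·(x^2 + 6x + 15) + (11x + 12). Hence a·b ≡ 11x + 12 (mod f). (F_17[x]/(f) is a field with 17^2 = 289 elements since f is irreducible of degree 2.)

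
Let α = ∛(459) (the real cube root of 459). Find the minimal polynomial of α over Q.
m_α(x) = x^3 - 459

α satisfies α^3 = 459, so x^3 - 459 annihilates α. By the rational root test, a rational root p/q (in lowest terms) of x^3 - 459 would satisfy p^3 = 459 q^3, forcing q = 1 and p^3 = 459; but 459 is not a perfect cube, contradiction. A monic cubic over Q with no rational root is irreducible (any nontrivial factorization would include a linear factor). Hence x^3 - 459 is the minimal polynomial of α, and in particular [Q(α):Q] = 3.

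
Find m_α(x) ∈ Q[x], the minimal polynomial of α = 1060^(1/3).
m_α(x) = x^3 - 1060

α satisfies α^3 = 1060, so x^3 - 1060 annihilates α. By the rational root test, a rational root p/q (in lowest terms) of x^3 - 1060 would satisfy p^3 = 1060 q^3, forcing q = 1 and p^3 = 1060; but 1060 is not a perfect cube, contradiction. A monic cubic over Q with no rational root is irreducible (any nontrivial factorization would include a linear factor). Hence x^3 - 1060 is the minimal polynomial of α, and in particular [Q(α):Q] = 3.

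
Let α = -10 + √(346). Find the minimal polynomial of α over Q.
m_α(x) = x^2 + 20x - 246

From α + 10 = √(346), squaring gives (α + 10)^2 = 346, i.e. α^2 + 20α + 100 = 346, so α^2 + 20α - 246 = 0. The discriminant of x^2 + 20x - 246 is (20)^2 - 4·(-246) = 400 + 984 = 1384, and 4·(346) is not a perfect square in Q since 346 is squarefree and ≠ 1. Hence x^2 + 20x - 246 is irreducible over Q and is the minimal polynomial of α.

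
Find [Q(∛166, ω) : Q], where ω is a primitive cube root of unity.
[Q(∛166, ω) : Q] = 6

[Q(∛166):Q] = 3 (min poly x^3 - 166, irreducible since 166 is not a perfect cube). [Q(ω):Q] = 2 (min poly x^2 + x + 1). Since Q(∛166) ⊂ R and ω ∉ R, we have ω ∉ Q(∛166), so x^2 + x + 1 remains irreducible over Q(∛166) and [Q(∛166, ω) : Q(∛166)] = 2. By the tower law, [Q(∛166, ω) : Q] = 3 · 2 = 6. (In fact Q(∛166, ω) is the splitting field of x^3 - 166 over Q.)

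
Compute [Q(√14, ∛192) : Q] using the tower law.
[Q(√14, ∛192) : Q] = 6

Let L = Q(√14, ∛192). Since Q(√14) ⊂ L and [Q(√14):Q] = 2, the tower law gives 2 | [L:Q]. Likewise Q(∛192) ⊂ L with [Q(∛192):Q] = 3 (because 192 is not a perfect cube), so 3 | [L:Q]. As gcd(2,3) = 1, [L:Q] is divisible by 6. Conversely L is generated over Q by √14 and ∛192, so [L:Q] ≤ 2·3 = 6. Therefore [Q(√14, ∛192) : Q] = 6.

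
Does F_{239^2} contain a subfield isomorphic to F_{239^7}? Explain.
No: F_{239^7} is not a subfield of F_{239^2}

F_{p^m} embeds in F_{p^n} iff m | n. Here 7 ∤ 2 (since 2 = 0·7 + 2 with remainder 2 ≠ 0), so F_{239^7} is not a subfield of F_{239^2}. Equivalently: if it were, the tower law would give 7 = [F_{239^7}:F_239] dividing [F_{239^2}:F_239] = 2, contradiction.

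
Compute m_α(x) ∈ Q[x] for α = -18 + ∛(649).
m_α(x) = x^3 + 54x^2 + 972x + 5183

Set β = α + 18 = ∛(649), so β^3 = 649. Then (α + 18)^3 - 649 = 0, i.e. α is a root of g(x) = (x + 18)^3 - 649 = x^3 + 54x^2 + 972x + 5183. Since g(x) = h(x + 18) where h(x) = x^3 - 649, and h is irreducible over Q (because 649 is not a perfect cube, so h has no rational root, and a monic cubic with no rational root is irreducible), g is also irreducible (irreducibility is preserved under the substitution x → x + 18). Hence m_α(x) = x^3 + 54x^2 + 972x + 5183.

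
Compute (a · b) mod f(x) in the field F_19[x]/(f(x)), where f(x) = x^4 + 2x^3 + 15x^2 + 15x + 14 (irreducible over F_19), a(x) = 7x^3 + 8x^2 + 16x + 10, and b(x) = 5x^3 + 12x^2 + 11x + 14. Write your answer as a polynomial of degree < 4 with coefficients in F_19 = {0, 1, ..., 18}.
a · b ≡ 5x^3 + x^2 + 15x + 7 (mod f(x))

Multiply in F_19[x]: a(x)·b(x) = (7x^3 + 8x^2 + 16x + 10)·(5x^3 + 12x^2 + 11x + 14) = 16x^6 + 10x^5 + 6x^4 + 10x^3 + 9x^2 + 11x + 7. This has degree ≥ 4, so divide by f(x) over F_19: 16x^6 + 10x^5 + 6x^4 + 10x^3 + 9x^2 + 11x + 7 = (16x^2 + 16x)·(x^4 + 2x^3 + 15x^2 + 15x + 14) + (5x^3 + x^2 + 15x + 7). Hence a·b ≡ 5x^3 + x^2 + 15x + 7 (mod f). (F_19[x]/(f) is a field with 19^4 = 130321 elements since f is irreducible of degree 4.)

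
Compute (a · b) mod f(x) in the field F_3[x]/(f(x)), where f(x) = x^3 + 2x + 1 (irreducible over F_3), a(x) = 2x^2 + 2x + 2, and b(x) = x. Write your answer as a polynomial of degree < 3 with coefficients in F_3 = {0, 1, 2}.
a · b ≡ 2x^2 + x + 1 (mod f(x))

Multiply in F_3[x]: a(x)·b(x) = (2x^2 + 2x + 2)·(x) = 2x^3 + 2x^2 + 2x. This has degree ≥ 3, so divide by f(x) over F_3: 2x^3 + 2x^2 + 2x = (2)·(x^3 + 2x + 1) + (2x^2 + x + 1). Hence a·b ≡ 2x^2 + x + 1 (mod f). (F_3[x]/(f) is a field with 3^3 = 27 elements since f is irreducible of degree 3.)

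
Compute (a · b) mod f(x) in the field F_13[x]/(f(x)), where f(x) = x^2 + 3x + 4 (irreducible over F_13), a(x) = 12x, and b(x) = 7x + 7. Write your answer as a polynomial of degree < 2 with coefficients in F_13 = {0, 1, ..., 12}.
a · b ≡ x + 2 (mod f(x))

Multiply in F_13[x]: a(x)·b(x) = (12x)·(7x + 7) = 6x^2 + 6x. This has degree ≥ 2, so divide by f(x) over F_13: 6x^2 + 6x = (6)·(x^2 + 3x + 4) + (x + 2). Hence a·b ≡ x + 2 (mod f). (F_13[x]/(f) is a field with 13^2 = 169 elements since f is irreducible of degree 2.)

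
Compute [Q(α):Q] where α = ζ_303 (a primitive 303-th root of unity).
[Q(α):Q] = 200

The minimal polynomial of ζ_303 over Q is the 303-th cyclotomic polynomial Φ_303(x), which is irreducible over Q and has degree φ(303) = 200. Hence [Q(α):Q] = φ(303) = 200.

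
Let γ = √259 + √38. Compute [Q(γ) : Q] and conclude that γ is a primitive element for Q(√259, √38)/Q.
[Q(γ) : Q] = 4 (equivalently, Q(γ) = Q(√259, √38))

Obviously Q(γ) ⊆ Q(√259, √38), and [Q(√259, √38):Q] = 4 (since 259, 38 are distinct squarefree integers > 1 with 9842 not a perfect square). To show equality we compute the minimal polynomial of γ. From γ = √259 + √38: γ^2 = 259 + 2√(9842) + 38 = 297 + 2√(9842), so γ^2 - 297 = 2√(9842); squaring, (γ^2 - 297)^2 = 4·9842, i.e. γ^4 - 594γ^2 + 88209 - 39368 = 0, i.e. γ^4 - 594γ^2 + 48841 = 0. So γ is a root of x^4 - 594x^2 + 48841. This polynomial is irreducible over Q: it has no rational root (each ±√259 ± √38 is irrational), and any factorization into two quadratics over Q would force √(9842) ∈ Q (pairing opposite roots) or √259, √38 ∈ Q (other pairings), all impossible. Hence [Q(γ):Q] = 4 = [Q(√259, √38):Q], so Q(γ) = Q(√259, √38).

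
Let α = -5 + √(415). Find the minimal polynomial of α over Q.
m_α(x) = x^2 + 10x - 390

From α + 5 = √(415), squaring gives (α + 5)^2 = 415, i.e. α^2 + 10α + 25 = 415, so α^2 + 10α - 390 = 0. The discriminant of x^2 + 10x - 390 is (10)^2 - 4·(-390) = 100 + 1560 = 1660, and 4·(415) is not a perfect square in Q since 415 is squarefree and ≠ 1. Hence x^2 + 10x - 390 is irreducible over Q and is the minimal polynomial of α.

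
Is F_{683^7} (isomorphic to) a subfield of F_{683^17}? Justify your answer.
No: F_{683^7} is not a subfield of F_{683^17}

F_{p^m} embeds in F_{p^n} iff m | n. Here 7 ∤ 17 (since 17 = 2·7 + 3 with remainder 3 ≠ 0), so F_{683^7} is not a subfield of F_{683^17}. Equivalently: if it were, the tower law would give 7 = [F_{683^7}:F_683] dividing [F_{683^17}:F_683] = 17, contradiction.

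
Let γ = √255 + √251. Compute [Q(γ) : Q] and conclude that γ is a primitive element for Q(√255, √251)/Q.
[Q(γ) : Q] = 4 (equivalently, Q(γ) = Q(√255, √251))

Obviously Q(γ) ⊆ Q(√255, √251), and [Q(√255, √251):Q] = 4 (since 255, 251 are distinct squarefree integers > 1 with 64005 not a perfect square). To show equality we compute the minimal polynomial of γ. From γ = √255 + √251: γ^2 = 255 + 2√(64005) + 251 = 506 + 2√(64005), so γ^2 - 506 = 2√(64005); squaring, (γ^2 - 506)^2 = 4·64005, i.e. γ^4 - 1012γ^2 + 256036 - 256020 = 0, i.e. γ^4 - 1012γ^2 + 16 = 0. So γ is a root of x^4 - 1012x^2 + 16. This polynomial is irreducible over Q: it has no rational root (each ±√255 ± √251 is irrational), and any factorization into two quadratics over Q would force √(64005) ∈ Q (pairing opposite roots) or √255, √251 ∈ Q (other pairings), all impossible. Hence [Q(γ):Q] = 4 = [Q(√255, √251):Q], so Q(γ) = Q(√255, √251).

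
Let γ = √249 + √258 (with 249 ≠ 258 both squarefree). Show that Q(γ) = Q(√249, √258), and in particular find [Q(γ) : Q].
[Q(γ) : Q] = 4 (equivalently, Q(γ) = Q(√249, √258))

Obviously Q(γ) ⊆ Q(√249, √258), and [Q(√249, √258):Q] = 4 (since 249, 258 are distinct squarefree integers > 1 with 64242 not a perfect square). To show equality we compute the minimal polynomial of γ. From γ = √249 + √258: γ^2 = 249 + 2√(64242) + 258 = 507 + 2√(64242), so γ^2 - 507 = 2√(64242); squaring, (γ^2 - 507)^2 = 4·64242, i.e. γ^4 - 1014γ^2 + 257049 - 256968 = 0, i.e. γ^4 - 1014γ^2 + 81 = 0. So γ is a root of x^4 - 1014x^2 + 81. This polynomial is irreducible over Q: it has no rational root (each ±√249 ± √258 is irrational), and any factorization into two quadratics over Q would force √(64242) ∈ Q (pairing opposite roots) or √249, √258 ∈ Q (other pairings), all impossible. Hence [Q(γ):Q] = 4 = [Q(√249, √258):Q], so Q(γ) = Q(√249, √258).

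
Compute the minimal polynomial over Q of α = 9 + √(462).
m_α(x) = x^2 - 18x - 381

From α - 9 = √(462), squaring gives (α - 9)^2 = 462, i.e. α^2 - 18α + 81 = 462, so α^2 - 18α - 381 = 0. The discriminant of x^2 - 18x - 381 is (-18)^2 - 4·(-381) = 324 + 1524 = 1848, and 4·(462) is not a perfect square in Q since 462 is squarefree and ≠ 1. Hence x^2 - 18x - 381 is irreducible over Q and is the minimal polynomial of α.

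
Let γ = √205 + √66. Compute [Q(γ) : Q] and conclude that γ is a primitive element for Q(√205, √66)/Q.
[Q(γ) : Q] = 4 (equivalently, Q(γ) = Q(√205, √66))

Obviously Q(γ) ⊆ Q(√205, √66), and [Q(√205, √66):Q] = 4 (since 205, 66 are distinct squarefree integers > 1 with 13530 not a perfect square). To show equality we compute the minimal polynomial of γ. From γ = √205 + √66: γ^2 = 205 + 2√(13530) + 66 = 271 + 2√(13530), so γ^2 - 271 = 2√(13530); squaring, (γ^2 - 271)^2 = 4·13530, i.e. γ^4 - 542γ^2 + 73441 - 54120 = 0, i.e. γ^4 - 542γ^2 + 19321 = 0. So γ is a root of x^4 - 542x^2 + 19321. This polynomial is irreducible over Q: it has no rational root (each ±√205 ± √66 is irrational), and any factorization into two quadratics over Q would force √(13530) ∈ Q (pairing opposite roots) or √205, √66 ∈ Q (other pairings), all impossible. Hence [Q(γ):Q] = 4 = [Q(√205, √66):Q], so Q(γ) = Q(√205, √66).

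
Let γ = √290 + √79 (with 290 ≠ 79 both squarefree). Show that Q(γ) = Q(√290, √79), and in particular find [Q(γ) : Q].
[Q(γ) : Q] = 4 (equivalently, Q(γ) = Q(√290, √79))

Obviously Q(γ) ⊆ Q(√290, √79), and [Q(√290, √79):Q] = 4 (since 290, 79 are distinct squarefree integers > 1 with 22910 not a perfect square). To show equality we compute the minimal polynomial of γ. From γ = √290 + √79: γ^2 = 290 + 2√(22910) + 79 = 369 + 2√(22910), so γ^2 - 369 = 2√(22910); squaring, (γ^2 - 369)^2 = 4·22910, i.e. γ^4 - 738γ^2 + 136161 - 91640 = 0, i.e. γ^4 - 738γ^2 + 44521 = 0. So γ is a root of x^4 - 738x^2 + 44521. This polynomial is irreducible over Q: it has no rational root (each ±√290 ± √79 is irrational), and any factorization into two quadratics over Q would force √(22910) ∈ Q (pairing opposite roots) or √290, √79 ∈ Q (other pairings), all impossible. Hence [Q(γ):Q] = 4 = [Q(√290, √79):Q], so Q(γ) = Q(√290, √79).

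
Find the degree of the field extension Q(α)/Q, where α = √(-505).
[Q(α):Q] = 2

[Q(α):Q] equals the degree of the minimal polynomial of α. Here α^2 = -505 and x^2 + 505 is irreducible (d = -505 is squarefree, ≠ 1, hence not a square), so deg(m_α) = 2. Thus [Q(α):Q] = 2.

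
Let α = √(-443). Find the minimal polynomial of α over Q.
m_α(x) = x^2 + 443

α satisfies α^2 + 443 = 0, so x^2 + 443 annihilates α. Since d = -443 is squarefree and ≠ 1, it is not a perfect square in Q, so x^2 + 443 has no rational root and is therefore irreducible over Q (a degree-2 polynomial over a field is irreducible iff it has no root). Hence m_α(x) = x^2 + 443.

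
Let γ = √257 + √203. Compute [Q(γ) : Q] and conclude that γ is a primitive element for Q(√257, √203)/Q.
[Q(γ) : Q] = 4 (equivalently, Q(γ) = Q(√257, √203))

Obviously Q(γ) ⊆ Q(√257, √203), and [Q(√257, √203):Q] = 4 (since 257, 203 are distinct squarefree integers > 1 with 52171 not a perfect square). To show equality we compute the minimal polynomial of γ. From γ = √257 + √203: γ^2 = 257 + 2√(52171) + 203 = 460 + 2√(52171), so γ^2 - 460 = 2√(52171); squaring, (γ^2 - 460)^2 = 4·52171, i.e. γ^4 - 920γ^2 + 211600 - 208684 = 0, i.e. γ^4 - 920γ^2 + 2916 = 0. So γ is a root of x^4 - 920x^2 + 2916. This polynomial is irreducible over Q: it has no rational root (each ±√257 ± √203 is irrational), and any factorization into two quadratics over Q would force √(52171) ∈ Q (pairing opposite roots) or √257, √203 ∈ Q (other pairings), all impossible. Hence [Q(γ):Q] = 4 = [Q(√257, √203):Q], so Q(γ) = Q(√257, √203).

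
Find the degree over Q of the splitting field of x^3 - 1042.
[K : Q] = 6

The roots of x^3 - 1042 are ∛1042, ω∛1042, ω^2∛1042 where ω = e^(2πi/3) is a primitive cube root of unity, so K = Q(∛1042, ω). Now [Q(∛1042):Q] = 3 (since 1042 is not a perfect cube, x^3 - 1042 is irreducible) and [Q(ω):Q] = 2. Both 2 and 3 divide [K:Q], and [K:Q] ≤ 3·2 = 6, so [K:Q] = 6. (Equivalently: Q(∛1042) ⊂ R but ω ∉ R, so [K : Q(∛1042)] = 2.)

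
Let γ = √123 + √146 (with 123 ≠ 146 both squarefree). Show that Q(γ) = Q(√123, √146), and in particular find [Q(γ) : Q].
[Q(γ) : Q] = 4 (equivalently, Q(γ) = Q(√123, √146))

Obviously Q(γ) ⊆ Q(√123, √146), and [Q(√123, √146):Q] = 4 (since 123, 146 are distinct squarefree integers > 1 with 17958 not a perfect square). To show equality we compute the minimal polynomial of γ. From γ = √123 + √146: γ^2 = 123 + 2√(17958) + 146 = 269 + 2√(17958), so γ^2 - 269 = 2√(17958); squaring, (γ^2 - 269)^2 = 4·17958, i.e. γ^4 - 538γ^2 + 72361 - 71832 = 0, i.e. γ^4 - 538γ^2 + 529 = 0. So γ is a root of x^4 - 538x^2 + 529. This polynomial is irreducible over Q: it has no rational root (each ±√123 ± √146 is irrational), and any factorization into two quadratics over Q would force √(17958) ∈ Q (pairing opposite roots) or √123, √146 ∈ Q (other pairings), all impossible. Hence [Q(γ):Q] = 4 = [Q(√123, √146):Q], so Q(γ) = Q(√123, √146).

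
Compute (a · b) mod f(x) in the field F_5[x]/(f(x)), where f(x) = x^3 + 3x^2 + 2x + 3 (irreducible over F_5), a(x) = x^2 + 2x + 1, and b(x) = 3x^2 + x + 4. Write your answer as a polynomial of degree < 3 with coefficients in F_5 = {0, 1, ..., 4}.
a · b ≡ 4x^2 + 4x (mod f(x))

Multiply in F_5[x]: a(x)·b(x) = (x^2 + 2x + 1)·(3x^2 + x + 4) = 3x^4 + 2x^3 + 4x^2 + 4x + 4. This has degree ≥ 3, so divide by f(x) over F_5: 3x^4 + 2x^3 + 4x^2 + 4x + 4 = (3x + 3)·(x^3 + 3x^2 + 2x + 3) + (4x^2 + 4x). Hence a·b ≡ 4x^2 + 4x (mod f). (F_5[x]/(f) is a field with 5^3 = 125 elements since f is irreducible of degree 3.)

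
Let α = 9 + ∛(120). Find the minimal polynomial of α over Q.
m_α(x) = x^3 - 27x^2 + 243x - 849

Set β = α - 9 = ∛(120), so β^3 = 120. Then (α - 9)^3 - 120 = 0, i.e. α is a root of g(x) = (x - 9)^3 - 120 = x^3 - 27x^2 + 243x - 849. Since g(x) = h(x - 9) where h(x) = x^3 - 120, and h is irreducible over Q (because 120 is not a perfect cube, so h has no rational root, and a monic cubic with no rational root is irreducible), g is also irreducible (irreducibility is preserved under the substitution x → x - 9). Hence m_α(x) = x^3 - 27x^2 + 243x - 849.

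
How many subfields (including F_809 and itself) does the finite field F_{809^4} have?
F_{809^4} has 3 subfields

The subfields of F_{p^n} are exactly the fields F_{p^d} for d | n (each is the fixed field of the unique index-d subgroup of Gal(F_{p^n}/F_p) ≅ Z/nZ). The divisors of n = 4 are {1, 2, 4}, giving 3 subfields: F_{809^1}, F_{809^2}, F_{809^4}.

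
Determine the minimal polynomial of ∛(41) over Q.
m_α(x) = x^3 - 41

α satisfies α^3 = 41, so x^3 - 41 annihilates α. By the rational root test, a rational root p/q (in lowest terms) of x^3 - 41 would satisfy p^3 = 41 q^3, forcing q = 1 and p^3 = 41; but 41 is not a perfect cube, contradiction. A monic cubic over Q with no rational root is irreducible (any nontrivial factorization would include a linear factor). Hence x^3 - 41 is the minimal polynomial of α, and in particular [Q(α):Q] = 3.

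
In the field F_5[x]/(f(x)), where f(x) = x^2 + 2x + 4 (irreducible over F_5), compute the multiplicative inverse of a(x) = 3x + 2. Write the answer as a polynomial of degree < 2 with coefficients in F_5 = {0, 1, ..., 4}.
a(x)^(-1) ≡ 4x + 2 (mod f(x))

Since f is irreducible over F_5, F_5[x]/(f) is a field and a(x) ≠ 0 has an inverse. Apply the extended Euclidean algorithm to f(x) and a(x) in F_5[x]: f(x) = (2x + 1)·a(x) + (2). The last nonzero remainder is the constant 2 = gcd(f, a) in F_5. Back-substituting through the division chain expresses 2 = s(x)·a(x) + t(x)·f(x) with s(x) ≡ 3x + 4 (mod f), so (3x + 4)·a(x) ≡ 2 (mod f). Multiplying by 2^(-1) ≡ 3 in F_5 gives a(x)^(-1) ≡ 3·(3x + 4) ≡ 4x + 2 (mod f). Check: (3x + 2)·(4x + 2) = 2x^2 + 4x + 4 ≡ 1 (mod x^2 + 2x + 4).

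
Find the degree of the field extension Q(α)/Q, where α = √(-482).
[Q(α):Q] = 2

[Q(α):Q] equals the degree of the minimal polynomial of α. Here α^2 = -482 and x^2 + 482 is irreducible (d = -482 is squarefree, ≠ 1, hence not a square), so deg(m_α) = 2. Thus [Q(α):Q] = 2.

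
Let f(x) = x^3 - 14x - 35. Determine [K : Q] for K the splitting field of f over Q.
[K : Q] = 6

By the rational root test, any rational root of the monic integer polynomial f(x) = x^3 - 14x - 35 must be an integer dividing the constant term -35, i.e. one of ±{1, 5, 7, 35}. Evaluating: f(1) = -48, f(-1) = -22, f(5) = 20, f(-5) = -90, f(7) = 210, f(-7) = -280, f(35) = 42350, f(-35) = -42420; none is 0, so f has no rational root and is therefore irreducible over Q (a cubic with no linear factor over a field is irreducible). For an irreducible cubic, the Galois group is A_3 or S_3 according as the discriminant disc(f) = -4a^3 - 27b^2 = -4·(-14)^3 - 27·(-35)^2 = -22099 is or is not a square in Q. Here disc(f) = -22099 is not a perfect square in Q, so the Galois group of f over Q is not contained in A_3 and must be all of S_3. The splitting field has degree |S_3| = 6 over Q, so [K : Q] = 6.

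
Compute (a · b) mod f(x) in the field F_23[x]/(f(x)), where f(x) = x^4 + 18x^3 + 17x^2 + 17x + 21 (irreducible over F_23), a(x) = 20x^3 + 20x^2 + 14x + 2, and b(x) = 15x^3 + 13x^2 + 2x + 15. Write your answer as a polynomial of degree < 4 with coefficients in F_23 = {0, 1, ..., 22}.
a · b ≡ 22x^3 + 10x^2 + 19 (mod f(x))

Multiply in F_23[x]: a(x)·b(x) = (20x^3 + 20x^2 + 14x + 2)·(15x^3 + 13x^2 + 2x + 15) = x^6 + 8x^5 + 4x^4 + 9x^2 + 7x + 7. This has degree ≥ 4, so divide by f(x) over F_23: x^6 + 8x^5 + 4x^4 + 9x^2 + 7x + 7 = (x^2 + 13x + 6)·(x^4 + 18x^3 + 17x^2 + 17x + 21) + (22x^3 + 10x^2 + 19). Hence a·b ≡ 22x^3 + 10x^2 + 19 (mod f). (F_23[x]/(f) is a field with 23^4 = 279841 elements since f is irreducible of degree 4.)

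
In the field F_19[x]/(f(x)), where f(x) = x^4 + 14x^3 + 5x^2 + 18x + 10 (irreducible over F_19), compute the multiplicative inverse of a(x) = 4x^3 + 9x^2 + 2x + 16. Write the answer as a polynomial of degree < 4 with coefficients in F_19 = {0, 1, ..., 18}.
a(x)^(-1) ≡ 5x^3 + 5x^2 + 9x + 3 (mod f(x))

Since f is irreducible over F_19, F_19[x]/(f) is a field and a(x) ≠ 0 has an inverse. Apply the extended Euclidean algorithm to f(x) and a(x) in F_19[x]: f(x) = (5x + 16)·a(x) + (3x^2 + x + 1);  a(x) = (14x + 11)·(3x^2 + x + 1) + (15x + 5);  (3x^2 + x + 1) = (4x)·(15x + 5) + (1). The last nonzero remainder is the constant 1 = gcd(f, a) in F_19. Back-substituting through the division chain expresses 1 = s(x)·a(x) + t(x)·f(x) with s(x) ≡ 5x^3 + 5x^2 + 9x + 3 (mod f), so a(x)^(-1) ≡ s(x) = 5x^3 + 5x^2 + 9x + 3 (mod f). Check: (4x^3 + 9x^2 + 2x + 16)·(5x^3 + 5x^2 + 9x + 3) = x^6 + 8x^5 + 15x^4 + 12x^3 + 11x^2 + 17x + 10 ≡ 1 (mod x^4 + 14x^3 + 5x^2 + 18x + 10).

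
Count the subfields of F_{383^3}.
F_{383^3} has 2 subfields

The subfields of F_{p^n} are exactly the fields F_{p^d} for d | n (each is the fixed field of the unique index-d subgroup of Gal(F_{p^n}/F_p) ≅ Z/nZ). The divisors of n = 3 are {1, 3}, giving 2 subfields: F_{383^1}, F_{383^3}.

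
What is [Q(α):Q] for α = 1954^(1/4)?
[Q(α):Q] = 4

α is a root of x^4 - 1954. By Eisenstein's criterion at the prime p = 2 (which divides the constant term 1954 but p^2 = 4 does not, since 1954 is squarefree), x^4 - 1954 is irreducible over Q. Hence [Q(α):Q] = 4.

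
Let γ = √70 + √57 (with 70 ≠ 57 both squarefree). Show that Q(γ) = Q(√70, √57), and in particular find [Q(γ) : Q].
[Q(γ) : Q] = 4 (equivalently, Q(γ) = Q(√70, √57))

Obviously Q(γ) ⊆ Q(√70, √57), and [Q(√70, √57):Q] = 4 (since 70, 57 are distinct squarefree integers > 1 with 3990 not a perfect square). To show equality we compute the minimal polynomial of γ. From γ = √70 + √57: γ^2 = 70 + 2√(3990) + 57 = 127 + 2√(3990), so γ^2 - 127 = 2√(3990); squaring, (γ^2 - 127)^2 = 4·3990, i.e. γ^4 - 254γ^2 + 16129 - 15960 = 0, i.e. γ^4 - 254γ^2 + 169 = 0. So γ is a root of x^4 - 254x^2 + 169. This polynomial is irreducible over Q: it has no rational root (each ±√70 ± √57 is irrational), and any factorization into two quadratics over Q would force √(3990) ∈ Q (pairing opposite roots) or √70, √57 ∈ Q (other pairings), all impossible. Hence [Q(γ):Q] = 4 = [Q(√70, √57):Q], so Q(γ) = Q(√70, √57).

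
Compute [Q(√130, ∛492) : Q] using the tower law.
[Q(√130, ∛492) : Q] = 6

Let L = Q(√130, ∛492). Since Q(√130) ⊂ L and [Q(√130):Q] = 2, the tower law gives 2 | [L:Q]. Likewise Q(∛492) ⊂ L with [Q(∛492):Q] = 3 (because 492 is not a perfect cube), so 3 | [L:Q]. As gcd(2,3) = 1, [L:Q] is divisible by 6. Conversely L is generated over Q by √130 and ∛492, so [L:Q] ≤ 2·3 = 6. Therefore [Q(√130, ∛492) : Q] = 6.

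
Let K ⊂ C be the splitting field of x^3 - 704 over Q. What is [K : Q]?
[K : Q] = 6

The roots of x^3 - 704 are ∛704, ω∛704, ω^2∛704 where ω = e^(2πi/3) is a primitive cube root of unity, so K = Q(∛704, ω). Now [Q(∛704):Q] = 3 (since 704 is not a perfect cube, x^3 - 704 is irreducible) and [Q(ω):Q] = 2. Both 2 and 3 divide [K:Q], and [K:Q] ≤ 3·2 = 6, so [K:Q] = 6. (Equivalently: Q(∛704) ⊂ R but ω ∉ R, so [K : Q(∛704)] = 2.)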